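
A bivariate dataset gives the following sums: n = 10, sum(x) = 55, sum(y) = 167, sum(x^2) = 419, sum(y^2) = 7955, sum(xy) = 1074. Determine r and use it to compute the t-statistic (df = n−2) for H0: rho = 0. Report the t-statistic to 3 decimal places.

0.579

S_xy = nΣxy − ΣxΣy = 10·1074 − 55·167 = 10740 − 9185 = 1555
S_xx = nΣx² − (Σx)² = 10·419 − 55² = 4190 − 3025 = 1165
S_yy = nΣy² − (Σy)² = 10·7955 − 167² = 79550 − 27889 = 51661
r = S_xy / √(S_xx·S_yy) = 1555 / √(1165·51661) = 1555 / √60185065 = 1555 / 7757.9034 = 0.2004
t = r·√(n−2)/√(1−r²) = 0.2004·√8 / √(1−0.040160) = 0.566817 / 0.979714 = 0.579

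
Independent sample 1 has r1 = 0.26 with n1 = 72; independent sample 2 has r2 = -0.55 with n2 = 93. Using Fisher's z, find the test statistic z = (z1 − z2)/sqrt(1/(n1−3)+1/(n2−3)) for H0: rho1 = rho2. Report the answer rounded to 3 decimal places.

Fisher z-transforms: z1 = atanh(0.26) = 0.266108, z2 = atanh(-0.55) = -0.618381; difference d = 0.884489
Var(d) = 1/69 + 1/90 = 0.0144928 + 0.0111111 = 0.0256039
z = d/√Var(d) = 0.884489 / √0.0256039 = 0.884489 / 0.160012 = 5.528

5.528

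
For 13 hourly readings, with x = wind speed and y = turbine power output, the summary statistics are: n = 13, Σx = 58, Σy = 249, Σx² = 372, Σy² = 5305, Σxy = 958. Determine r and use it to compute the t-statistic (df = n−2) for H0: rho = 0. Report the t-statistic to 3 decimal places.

Numerator: nΣxy − (Σx)(Σy) = 13·958 − (58)(249) = -1988
Denominator: √[(nΣx²−(Σx)²)(nΣy²−(Σy)²)]
  nΣx²−(Σx)² = 13·372 − 3364 = 1472;  nΣy²−(Σy)² = 13·5305 − 62001 = 6964
  √(1472·6964) = √10251008 = 3201.7195
r = -1988 / 3201.7195 = -0.6209
t = r·√(n−2)/√(1−r²) = -0.6209·√11 / √(1−0.385517) = -2.059292 / 0.783890 = -2.627

-2.627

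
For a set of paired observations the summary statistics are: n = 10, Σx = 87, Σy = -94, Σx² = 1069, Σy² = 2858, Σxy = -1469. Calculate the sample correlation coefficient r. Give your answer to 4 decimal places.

S_xy = nΣxy − ΣxΣy = 10·(-1469) − 87·(-94) = -14690 − (-8178) = -6512
S_xx = nΣx² − (Σx)² = 10·1069 − 87² = 10690 − 7569 = 3121
S_yy = nΣy² − (Σy)² = 10·2858 − (-94)² = 28580 − 8836 = 19744
r = S_xy / √(S_xx·S_yy) = -6512 / √(3121·19744) = -6512 / √61621024 = -6512 / 7849.9060 = -0.8296

-0.8296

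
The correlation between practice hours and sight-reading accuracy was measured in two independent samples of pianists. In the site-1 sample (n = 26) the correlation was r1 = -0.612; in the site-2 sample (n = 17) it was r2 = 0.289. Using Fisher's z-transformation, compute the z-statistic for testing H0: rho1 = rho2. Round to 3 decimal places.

-2.978

Fisher z-transforms: z1 = atanh(-0.612) = -0.712113, z2 = atanh(0.289) = 0.297475; difference d = -1.009588
Var(d) = 1/23 + 1/14 = 0.0434783 + 0.0714286 = 0.1149069
z = d/√Var(d) = -1.009588 / √0.1149069 = -1.009588 / 0.338979 = -2.978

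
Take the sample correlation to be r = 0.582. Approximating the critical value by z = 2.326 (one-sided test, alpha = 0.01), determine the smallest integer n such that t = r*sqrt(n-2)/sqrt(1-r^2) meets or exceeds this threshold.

13

r√(n−2)/√(1−r²) ≥ 2.326  ⇔  n−2 ≥ (2.326)²·(1−r²)/r²
(1−r²)/r² = (1−0.338724)/0.338724 = 1.9523
n ≥ 2 + 5.410276·1.9523 = 2 + 10.5625 = 12.5625
⌈12.5625⌉ = 13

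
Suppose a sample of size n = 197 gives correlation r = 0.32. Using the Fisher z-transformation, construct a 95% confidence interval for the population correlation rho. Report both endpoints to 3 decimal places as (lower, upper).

(0.189, 0.440)

z_r = atanh(0.32) = 0.331647;  SE = 1/√(n−3) = 1/√194 = 0.071796
z-limits: 0.331647 ± 1.960·0.071796 = 0.331647 ± 0.140720 = [0.190927, 0.472367]
ρ-limits: (tanh 0.190927, tanh 0.472367) = (0.189, 0.440)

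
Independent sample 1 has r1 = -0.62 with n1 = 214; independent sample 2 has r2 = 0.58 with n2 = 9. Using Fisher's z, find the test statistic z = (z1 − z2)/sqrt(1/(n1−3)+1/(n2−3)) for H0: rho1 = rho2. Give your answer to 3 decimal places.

-3.351

z1 = atanh(-0.62) = -0.725005,  z2 = atanh(0.58) = 0.662463
SE = √(1/(n1−3) + 1/(n2−3)) = √(1/211 + 1/6) = √(0.0047393 + 0.1666667) = √0.1714060 = 0.414012
z = (z1 − z2)/SE = (-0.725005 − 0.662463) / 0.414012 = -1.387468 / 0.414012 = -3.351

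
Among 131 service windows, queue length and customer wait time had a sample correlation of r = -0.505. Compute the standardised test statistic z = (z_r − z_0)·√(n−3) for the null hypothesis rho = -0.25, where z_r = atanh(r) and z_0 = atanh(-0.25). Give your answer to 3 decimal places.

Fisher z: atanh(-0.505) = -0.555995, atanh(-0.25) = -0.255413
z = (z_r − z_0)·√(n−3) = (-0.555995 − (-0.255413))·√128 = -0.300582 · 11.313708 = -3.401

-3.401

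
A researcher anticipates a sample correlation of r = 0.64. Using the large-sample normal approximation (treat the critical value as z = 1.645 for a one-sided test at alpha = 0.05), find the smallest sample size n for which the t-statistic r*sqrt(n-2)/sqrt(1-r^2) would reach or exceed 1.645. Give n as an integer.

6

r√(n−2)/√(1−r²) ≥ 1.645  ⇔  n−2 ≥ (1.645)²·(1−r²)/r²
(1−r²)/r² = (1−0.4096)/0.4096 = 1.4414
n ≥ 2 + 2.706025·1.4414 = 2 + 3.9005 = 5.9005
⌈5.9005⌉ = 6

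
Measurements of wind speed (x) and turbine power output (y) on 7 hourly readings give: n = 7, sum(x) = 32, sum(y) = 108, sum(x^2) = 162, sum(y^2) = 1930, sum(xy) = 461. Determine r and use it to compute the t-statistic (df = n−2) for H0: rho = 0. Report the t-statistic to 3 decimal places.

-1.319

S_xy = nΣxy − ΣxΣy = 7·461 − 32·108 = 3227 − 3456 = -229
S_xx = nΣx² − (Σx)² = 7·162 − 32² = 1134 − 1024 = 110
S_yy = nΣy² − (Σy)² = 7·1930 − 108² = 13510 − 11664 = 1846
r = S_xy / √(S_xx·S_yy) = -229 / √(110·1846) = -229 / √203060 = -229 / 450.6218 = -0.5082
t = r·√(n−2)/√(1−r²) = -0.5082·√5 / √(1−0.258267) = -1.136370 / 0.861239 = -1.319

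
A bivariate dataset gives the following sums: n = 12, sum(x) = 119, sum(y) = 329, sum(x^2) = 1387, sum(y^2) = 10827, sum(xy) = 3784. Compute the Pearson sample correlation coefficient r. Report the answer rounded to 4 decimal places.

0.8527

S_xy = nΣxy − ΣxΣy = 12·3784 − 119·329 = 45408 − 39151 = 6257
S_xx = nΣx² − (Σx)² = 12·1387 − 119² = 16644 − 14161 = 2483
S_yy = nΣy² − (Σy)² = 12·10827 − 329² = 129924 − 108241 = 21683
r = S_xy / √(S_xx·S_yy) = 6257 / √(2483·21683) = 6257 / √53838889 = 6257 / 7337.4988 = 0.8527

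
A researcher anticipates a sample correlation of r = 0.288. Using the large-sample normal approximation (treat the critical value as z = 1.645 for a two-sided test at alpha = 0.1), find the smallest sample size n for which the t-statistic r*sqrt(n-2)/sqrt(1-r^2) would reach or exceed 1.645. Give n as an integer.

32

Need r·√(n−2)/√(1−r²) ≥ 1.645
√(n−2) ≥ 1.645·√(1−0.082944) / 0.288 = 1.645·0.957630 / 0.288 = 5.4698
n−2 ≥ 29.9187  ⇒  n ≥ 31.9187
Smallest integer n = 32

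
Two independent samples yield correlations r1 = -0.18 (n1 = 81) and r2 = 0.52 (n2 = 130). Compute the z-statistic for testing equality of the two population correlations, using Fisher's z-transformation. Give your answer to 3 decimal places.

Fisher z-transforms: z1 = atanh(-0.18) = -0.181983, z2 = atanh(0.52) = 0.576340; difference d = -0.758323
Var(d) = 1/78 + 1/127 = 0.0128205 + 0.0078740 = 0.0206945
z = d/√Var(d) = -0.758323 / √0.0206945 = -0.758323 / 0.143856 = -5.271

-5.271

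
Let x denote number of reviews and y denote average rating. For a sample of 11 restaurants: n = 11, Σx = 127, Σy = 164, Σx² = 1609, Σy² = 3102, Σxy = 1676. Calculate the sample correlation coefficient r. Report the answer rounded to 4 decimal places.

-0.7102

S_xy = nΣxy − ΣxΣy = 11·1676 − 127·164 = 18436 − 20828 = -2392
S_xx = nΣx² − (Σx)² = 11·1609 − 127² = 17699 − 16129 = 1570
S_yy = nΣy² − (Σy)² = 11·3102 − 164² = 34122 − 26896 = 7226
r = S_xy / √(S_xx·S_yy) = -2392 / √(1570·7226) = -2392 / √11344820 = -2392 / 3368.2072 = -0.7102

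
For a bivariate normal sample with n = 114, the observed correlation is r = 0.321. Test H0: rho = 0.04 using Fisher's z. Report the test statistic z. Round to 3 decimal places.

3.084

Fisher z: atanh(0.321) = 0.332762, atanh(0.04) = 0.040021
z = (z_r − z_0)·√(n−3) = (0.332762 − 0.040021)·√111 = 0.292741 · 10.535654 = 3.084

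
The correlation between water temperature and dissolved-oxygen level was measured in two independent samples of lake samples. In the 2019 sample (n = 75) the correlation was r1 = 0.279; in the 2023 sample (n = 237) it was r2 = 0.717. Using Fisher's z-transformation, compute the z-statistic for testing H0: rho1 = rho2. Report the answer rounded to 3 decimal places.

z1 = atanh(0.279) = 0.286597,  z2 = atanh(0.717) = 0.901443
SE = √(1/(n1−3) + 1/(n2−3)) = √(1/72 + 1/234) = √(0.0138889 + 0.0042735) = √0.0181624 = 0.134768
z = (z1 − z2)/SE = (0.286597 − 0.901443) / 0.134768 = -0.614846 / 0.134768 = -4.562

-4.562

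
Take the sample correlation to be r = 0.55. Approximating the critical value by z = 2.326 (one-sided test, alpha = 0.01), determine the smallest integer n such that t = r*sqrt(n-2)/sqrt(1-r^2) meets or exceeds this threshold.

15

r√(n−2)/√(1−r²) ≥ 2.326  ⇔  n−2 ≥ (2.326)²·(1−r²)/r²
(1−r²)/r² = (1−0.3025)/0.3025 = 2.3058
n ≥ 2 + 5.410276·2.3058 = 2 + 12.4750 = 14.4750
⌈14.4750⌉ = 15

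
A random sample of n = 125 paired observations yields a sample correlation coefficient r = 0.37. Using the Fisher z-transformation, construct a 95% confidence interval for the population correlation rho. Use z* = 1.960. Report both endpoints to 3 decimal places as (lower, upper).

z_r = atanh(0.37) = 0.388423;  SE = 1/√(n−3) = 1/√122 = 0.090536
z-limits: 0.388423 ± 1.960·0.090536 = 0.388423 ± 0.177451 = [0.210972, 0.565874]
ρ-limits: (tanh 0.210972, tanh 0.565874) = (0.208, 0.512)

(0.208, 0.512)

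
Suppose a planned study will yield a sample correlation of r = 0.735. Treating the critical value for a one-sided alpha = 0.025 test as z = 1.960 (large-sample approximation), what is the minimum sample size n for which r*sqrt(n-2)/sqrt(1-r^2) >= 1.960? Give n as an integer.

6

r√(n−2)/√(1−r²) ≥ 1.960  ⇔  n−2 ≥ (1.960)²·(1−r²)/r²
(1−r²)/r² = (1−0.540225)/0.540225 = 0.8511
n ≥ 2 + 3.8416·0.8511 = 2 + 3.2696 = 5.2696
⌈5.2696⌉ = 6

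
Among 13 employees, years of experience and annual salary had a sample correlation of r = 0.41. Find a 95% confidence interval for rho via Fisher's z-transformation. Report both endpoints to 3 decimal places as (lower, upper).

z_r = atanh(0.41) = 0.435611;  SE = 1/√(n−3) = 1/√10 = 0.316228
z-limits: 0.435611 ± 1.960·0.316228 = 0.435611 ± 0.619807 = [-0.184196, 1.055418]
ρ-limits: (tanh -0.184196, tanh 1.055418) = (-0.182, 0.784)

(-0.182, 0.784)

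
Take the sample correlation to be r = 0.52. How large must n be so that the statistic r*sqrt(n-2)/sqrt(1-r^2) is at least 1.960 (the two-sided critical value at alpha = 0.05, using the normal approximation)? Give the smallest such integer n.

r√(n−2)/√(1−r²) ≥ 1.960  ⇔  n−2 ≥ (1.960)²·(1−r²)/r²
(1−r²)/r² = (1−0.2704)/0.2704 = 2.6982
n ≥ 2 + 3.8416·2.6982 = 2 + 10.3654 = 12.3654
⌈12.3654⌉ = 13

13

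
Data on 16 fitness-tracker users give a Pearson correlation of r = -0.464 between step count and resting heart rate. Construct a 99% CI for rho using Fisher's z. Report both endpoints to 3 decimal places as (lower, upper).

(-0.839, 0.209)

Fisher z: z_r = atanh(r) = ½·ln((1+(-0.464))/(1−(-0.464))) = -0.502397
SE(z) = 1/√(n−3) = 1/√13 = 0.277350
99% ⇒ z* = 2.576; margin = 2.576·0.277350 = 0.714454
CI on z-scale: (-1.216851, 0.212057)
Back-transform: tanh(-1.216851) = -0.838723, tanh(0.212057) = 0.208935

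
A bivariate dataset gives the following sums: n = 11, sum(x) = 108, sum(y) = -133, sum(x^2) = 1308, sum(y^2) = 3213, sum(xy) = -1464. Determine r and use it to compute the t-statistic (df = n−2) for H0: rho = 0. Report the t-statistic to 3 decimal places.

-0.778

Numerator: nΣxy − (Σx)(Σy) = 11·(-1464) − (108)(-133) = -1740
Denominator: √[(nΣx²−(Σx)²)(nΣy²−(Σy)²)]
  nΣx²−(Σx)² = 11·1308 − 11664 = 2724;  nΣy²−(Σy)² = 11·3213 − 17689 = 17654
  √(2724·17654) = √48089496 = 6934.6590
r = -1740 / 6934.6590 = -0.2509
t = r·√(n−2)/√(1−r²) = -0.2509·√9 / √(1−0.062951) = -0.752700 / 0.968013 = -0.778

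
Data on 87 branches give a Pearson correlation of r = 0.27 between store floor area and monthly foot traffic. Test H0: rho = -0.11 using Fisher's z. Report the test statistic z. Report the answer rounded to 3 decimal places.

z_r = atanh(0.27) = 0.276864,  z_0 = atanh(-0.11) = -0.110447
SE = 1/√(n−3) = 1/√84 = 0.109109
z = (z_r − z_0)/SE = (0.276864 − (-0.110447)) / 0.109109 = 0.387311 / 0.109109 = 3.550

3.550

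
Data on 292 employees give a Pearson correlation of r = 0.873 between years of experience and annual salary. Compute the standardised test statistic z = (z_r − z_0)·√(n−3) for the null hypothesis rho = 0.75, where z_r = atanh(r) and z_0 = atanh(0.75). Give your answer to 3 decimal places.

z_r = atanh(0.873) = 1.345555,  z_0 = atanh(0.75) = 0.972955
SE = 1/√(n−3) = 1/√289 = 0.058824
z = (z_r − z_0)/SE = (1.345555 − 0.972955) / 0.058824 = 0.372600 / 0.058824 = 6.334

6.334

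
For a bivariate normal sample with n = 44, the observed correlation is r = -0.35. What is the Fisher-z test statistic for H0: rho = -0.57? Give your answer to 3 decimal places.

1.806

z_r = atanh(-0.35) = -0.365444,  z_0 = atanh(-0.57) = -0.647523
SE = 1/√(n−3) = 1/√41 = 0.156174
z = (z_r − z_0)/SE = (-0.365444 − (-0.647523)) / 0.156174 = 0.282079 / 0.156174 = 1.806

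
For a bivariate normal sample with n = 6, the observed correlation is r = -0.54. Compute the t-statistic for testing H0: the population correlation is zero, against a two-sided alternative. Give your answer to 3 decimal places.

-1.283

1 − r² = 1 − 0.2916 = 0.7084;  √(1−r²) = 0.841665
√(n−2) = √4 = 2.000000
t = r·√(n−2)/√(1−r²) = -0.54 · 2.000000 / 0.841665 = -1.283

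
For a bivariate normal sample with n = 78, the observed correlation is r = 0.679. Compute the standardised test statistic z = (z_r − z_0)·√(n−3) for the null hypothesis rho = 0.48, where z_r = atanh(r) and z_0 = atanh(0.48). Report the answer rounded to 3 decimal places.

2.635

Fisher z: atanh(0.679) = 0.827256, atanh(0.48) = 0.522984
z = (z_r − z_0)·√(n−3) = (0.827256 − 0.522984)·√75 = 0.304272 · 8.660254 = 2.635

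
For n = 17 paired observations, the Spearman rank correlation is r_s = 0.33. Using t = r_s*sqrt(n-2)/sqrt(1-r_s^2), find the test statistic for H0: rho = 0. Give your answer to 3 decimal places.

t = r_s·√(n−2) / √(1−r_s²) with r_s = 0.33, n = 17
  = 0.33·√15 / √(1 − 0.1089)
  = 0.33·3.872983 / 0.943981
  = 1.278084 / 0.943981 = 1.354

1.354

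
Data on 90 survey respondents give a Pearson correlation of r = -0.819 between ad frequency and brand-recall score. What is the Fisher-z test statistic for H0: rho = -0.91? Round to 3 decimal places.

3.486

Fisher z: atanh(-0.819) = -1.153773, atanh(-0.91) = -1.527524
z = (z_r − z_0)·√(n−3) = (-1.153773 − (-1.527524))·√87 = 0.373751 · 9.327379 = 3.486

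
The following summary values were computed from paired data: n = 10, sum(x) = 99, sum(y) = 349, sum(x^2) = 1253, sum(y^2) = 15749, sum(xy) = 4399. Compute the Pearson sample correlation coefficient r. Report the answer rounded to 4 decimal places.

S_xy = nΣxy − ΣxΣy = 10·4399 − 99·349 = 43990 − 34551 = 9439
S_xx = nΣx² − (Σx)² = 10·1253 − 99² = 12530 − 9801 = 2729
S_yy = nΣy² − (Σy)² = 10·15749 − 349² = 157490 − 121801 = 35689
r = S_xy / √(S_xx·S_yy) = 9439 / √(2729·35689) = 9439 / √97395281 = 9439 / 9868.9048 = 0.9564

0.9564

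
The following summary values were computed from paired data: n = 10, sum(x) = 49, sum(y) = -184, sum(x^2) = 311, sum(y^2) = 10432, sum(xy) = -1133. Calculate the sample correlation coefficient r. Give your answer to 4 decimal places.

S_xy = nΣxy − ΣxΣy = 10·(-1133) − 49·(-184) = -11330 − (-9016) = -2314
S_xx = nΣx² − (Σx)² = 10·311 − 49² = 3110 − 2401 = 709
S_yy = nΣy² − (Σy)² = 10·10432 − (-184)² = 104320 − 33856 = 70464
r = S_xy / √(S_xx·S_yy) = -2314 / √(709·70464) = -2314 / √49958976 = -2314 / 7068.1664 = -0.3274

-0.3274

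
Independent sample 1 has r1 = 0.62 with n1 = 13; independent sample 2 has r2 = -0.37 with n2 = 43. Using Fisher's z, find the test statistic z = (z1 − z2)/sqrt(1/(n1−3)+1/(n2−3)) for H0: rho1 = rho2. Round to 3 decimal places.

3.149

z1 = atanh(0.62) = 0.725005,  z2 = atanh(-0.37) = -0.388423
SE = √(1/(n1−3) + 1/(n2−3)) = √(1/10 + 1/40) = √(0.1000000 + 0.0250000) = √0.1250000 = 0.353553
z = (z1 − z2)/SE = (0.725005 − (-0.388423)) / 0.353553 = 1.113428 / 0.353553 = 3.149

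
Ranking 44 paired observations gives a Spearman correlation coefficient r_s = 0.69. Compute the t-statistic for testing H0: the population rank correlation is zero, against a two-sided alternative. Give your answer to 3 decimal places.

1 − r_s² = 1 − 0.4761 = 0.5239;  √(1−r_s²) = 0.723809
√(n−2) = √42 = 6.480741
t = r_s·√(n−2)/√(1−r_s²) = 0.69 · 6.480741 / 0.723809 = 6.178

6.178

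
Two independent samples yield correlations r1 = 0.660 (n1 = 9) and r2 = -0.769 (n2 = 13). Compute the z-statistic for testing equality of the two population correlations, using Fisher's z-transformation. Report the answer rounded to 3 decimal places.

3.506

Fisher z-transforms: z1 = atanh(0.660) = 0.792814, z2 = atanh(-0.769) = -1.017876; difference d = 1.810690
Var(d) = 1/6 + 1/10 = 0.1666667 + 0.1000000 = 0.2666667
z = d/√Var(d) = 1.810690 / √0.2666667 = 1.810690 / 0.516398 = 3.506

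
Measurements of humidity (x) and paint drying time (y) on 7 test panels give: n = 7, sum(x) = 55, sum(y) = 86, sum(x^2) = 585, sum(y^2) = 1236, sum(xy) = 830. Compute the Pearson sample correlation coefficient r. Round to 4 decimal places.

S_xy = nΣxy − ΣxΣy = 7·830 − 55·86 = 5810 − 4730 = 1080
S_xx = nΣx² − (Σx)² = 7·585 − 55² = 4095 − 3025 = 1070
S_yy = nΣy² − (Σy)² = 7·1236 − 86² = 8652 − 7396 = 1256
r = S_xy / √(S_xx·S_yy) = 1080 / √(1070·1256) = 1080 / √1343920 = 1080 / 1159.2756 = 0.9316

0.9316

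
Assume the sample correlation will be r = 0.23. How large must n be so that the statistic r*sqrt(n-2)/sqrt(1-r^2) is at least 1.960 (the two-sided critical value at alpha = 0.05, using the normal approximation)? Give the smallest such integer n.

Need r·√(n−2)/√(1−r²) ≥ 1.960
√(n−2) ≥ 1.960·√(1−0.0529) / 0.23 = 1.960·0.973191 / 0.23 = 8.2933
n−2 ≥ 68.7788  ⇒  n ≥ 70.7788
Smallest integer n = 71

71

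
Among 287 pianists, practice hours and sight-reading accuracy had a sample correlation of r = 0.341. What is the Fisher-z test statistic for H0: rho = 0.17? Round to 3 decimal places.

Fisher z: atanh(0.341) = 0.355224, atanh(0.17) = 0.171667
z = (z_r − z_0)·√(n−3) = (0.355224 − 0.171667)·√284 = 0.183557 · 16.852300 = 3.093

3.093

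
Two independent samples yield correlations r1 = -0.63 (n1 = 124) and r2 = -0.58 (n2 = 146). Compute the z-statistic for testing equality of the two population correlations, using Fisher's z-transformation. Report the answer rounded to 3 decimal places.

-0.639

z1 = atanh(-0.63) = -0.741416,  z2 = atanh(-0.58) = -0.662463
SE = √(1/(n1−3) + 1/(n2−3)) = √(1/121 + 1/143) = √(0.0082645 + 0.0069930) = √0.0152575 = 0.123521
z = (z1 − z2)/SE = (-0.741416 − (-0.662463)) / 0.123521 = -0.078953 / 0.123521 = -0.639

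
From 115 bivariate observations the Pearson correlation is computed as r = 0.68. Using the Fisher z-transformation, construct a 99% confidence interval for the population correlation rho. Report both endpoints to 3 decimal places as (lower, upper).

z_r = atanh(0.68) = 0.829114;  SE = 1/√(n−3) = 1/√112 = 0.094491
z-limits: 0.829114 ± 2.576·0.094491 = 0.829114 ± 0.243409 = [0.585705, 1.072523]
ρ-limits: (tanh 0.585705, tanh 1.072523) = (0.527, 0.790)

(0.527, 0.790)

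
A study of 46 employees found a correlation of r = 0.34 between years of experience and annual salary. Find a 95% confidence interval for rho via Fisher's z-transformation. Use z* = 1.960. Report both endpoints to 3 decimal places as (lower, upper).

(0.055, 0.574)

z_r = atanh(0.34) = 0.354093;  SE = 1/√(n−3) = 1/√43 = 0.152499
z-limits: 0.354093 ± 1.960·0.152499 = 0.354093 ± 0.298898 = [0.055195, 0.652991]
ρ-limits: (tanh 0.055195, tanh 0.652991) = (0.055, 0.574)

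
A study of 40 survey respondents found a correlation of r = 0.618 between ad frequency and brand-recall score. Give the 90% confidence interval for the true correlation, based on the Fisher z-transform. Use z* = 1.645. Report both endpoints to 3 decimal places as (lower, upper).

(0.423, 0.758)

Fisher z: z_r = atanh(r) = ½·ln((1+0.618)/(1−0.618)) = 0.721763
SE(z) = 1/√(n−3) = 1/√37 = 0.164399
90% ⇒ z* = 1.645; margin = 1.645·0.164399 = 0.270436
CI on z-scale: (0.451327, 0.992199)
Back-transform: tanh(0.451327) = 0.422989, tanh(0.992199) = 0.758298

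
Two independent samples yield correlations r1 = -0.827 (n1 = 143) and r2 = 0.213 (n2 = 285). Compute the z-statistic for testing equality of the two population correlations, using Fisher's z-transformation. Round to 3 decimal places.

-13.492

z1 = atanh(-0.827) = -1.178569,  z2 = atanh(0.213) = 0.216312
SE = √(1/(n1−3) + 1/(n2−3)) = √(1/140 + 1/282) = √(0.0071429 + 0.0035461) = √0.0106890 = 0.103388
z = (z1 − z2)/SE = (-1.178569 − 0.216312) / 0.103388 = -1.394881 / 0.103388 = -13.492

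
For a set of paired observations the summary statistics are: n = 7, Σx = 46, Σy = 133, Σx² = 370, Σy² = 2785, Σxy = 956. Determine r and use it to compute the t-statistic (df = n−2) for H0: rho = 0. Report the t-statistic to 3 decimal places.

Numerator: nΣxy − (Σx)(Σy) = 7·956 − (46)(133) = 574
Denominator: √[(nΣx²−(Σx)²)(nΣy²−(Σy)²)]
  nΣx²−(Σx)² = 7·370 − 2116 = 474;  nΣy²−(Σy)² = 7·2785 − 17689 = 1806
  √(474·1806) = √856044 = 925.2265
r = 574 / 925.2265 = 0.6204
t = r·√(n−2)/√(1−r²) = 0.6204·√5 / √(1−0.384896) = 1.387257 / 0.784286 = 1.769

1.769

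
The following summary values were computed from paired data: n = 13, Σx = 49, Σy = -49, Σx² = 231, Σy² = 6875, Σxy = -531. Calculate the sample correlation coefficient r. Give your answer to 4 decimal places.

Numerator: nΣxy − (Σx)(Σy) = 13·(-531) − (49)(-49) = -4502
Denominator: √[(nΣx²−(Σx)²)(nΣy²−(Σy)²)]
  nΣx²−(Σx)² = 13·231 − 2401 = 602;  nΣy²−(Σy)² = 13·6875 − 2401 = 86974
  √(602·86974) = √52358348 = 7235.9069
r = -4502 / 7235.9069 = -0.6222

-0.6222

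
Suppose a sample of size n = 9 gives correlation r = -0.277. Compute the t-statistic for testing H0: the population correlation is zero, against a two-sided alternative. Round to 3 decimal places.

-0.763

1 − r² = 1 − 0.076729 = 0.923271;  √(1−r²) = 0.960870
√(n−2) = √7 = 2.645751
t = r·√(n−2)/√(1−r²) = -0.277 · 2.645751 / 0.960870 = -0.763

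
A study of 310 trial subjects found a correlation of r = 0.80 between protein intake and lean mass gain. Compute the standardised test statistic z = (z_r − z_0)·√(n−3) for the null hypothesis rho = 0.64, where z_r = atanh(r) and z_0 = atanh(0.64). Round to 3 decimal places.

Fisher z: atanh(0.80) = 1.098612, atanh(0.64) = 0.758174
z = (z_r − z_0)·√(n−3) = (1.098612 − 0.758174)·√307 = 0.340438 · 17.521415 = 5.965

5.965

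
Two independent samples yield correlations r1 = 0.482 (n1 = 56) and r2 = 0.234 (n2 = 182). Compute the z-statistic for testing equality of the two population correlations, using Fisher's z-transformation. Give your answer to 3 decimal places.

1.836

z1 = atanh(0.482) = 0.525586,  z2 = atanh(0.234) = 0.238417
SE = √(1/(n1−3) + 1/(n2−3)) = √(1/53 + 1/179) = √(0.0188679 + 0.0055866) = √0.0244545 = 0.156379
z = (z1 − z2)/SE = (0.525586 − 0.238417) / 0.156379 = 0.287169 / 0.156379 = 1.836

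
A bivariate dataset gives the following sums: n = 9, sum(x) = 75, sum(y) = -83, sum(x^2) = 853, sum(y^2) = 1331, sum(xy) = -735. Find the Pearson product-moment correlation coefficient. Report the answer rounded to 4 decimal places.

S_xy = nΣxy − ΣxΣy = 9·(-735) − 75·(-83) = -6615 − (-6225) = -390
S_xx = nΣx² − (Σx)² = 9·853 − 75² = 7677 − 5625 = 2052
S_yy = nΣy² − (Σy)² = 9·1331 − (-83)² = 11979 − 6889 = 5090
r = S_xy / √(S_xx·S_yy) = -390 / √(2052·5090) = -390 / √10444680 = -390 / 3231.8230 = -0.1207

-0.1207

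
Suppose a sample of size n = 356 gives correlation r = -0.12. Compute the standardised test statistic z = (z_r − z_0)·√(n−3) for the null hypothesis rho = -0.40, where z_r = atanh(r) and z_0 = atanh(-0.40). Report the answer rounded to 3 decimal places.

5.694

Fisher z: atanh(-0.12) = -0.120581, atanh(-0.40) = -0.423649
z = (z_r − z_0)·√(n−3) = (-0.120581 − (-0.423649))·√353 = 0.303068 · 18.788294 = 5.694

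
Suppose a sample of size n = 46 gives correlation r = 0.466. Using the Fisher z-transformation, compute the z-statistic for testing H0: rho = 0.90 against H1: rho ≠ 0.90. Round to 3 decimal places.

-6.343

z_r = atanh(0.466) = 0.504949,  z_0 = atanh(0.90) = 1.472219
SE = 1/√(n−3) = 1/√43 = 0.152499
z = (z_r − z_0)/SE = (0.504949 − 1.472219) / 0.152499 = -0.967270 / 0.152499 = -6.343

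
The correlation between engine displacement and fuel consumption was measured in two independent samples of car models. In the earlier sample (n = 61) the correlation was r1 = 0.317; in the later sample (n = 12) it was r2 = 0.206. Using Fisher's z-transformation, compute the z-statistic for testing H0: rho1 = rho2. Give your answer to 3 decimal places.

0.333

Fisher z-transforms: z1 = atanh(0.317) = 0.328308, z2 = atanh(0.206) = 0.208990; difference d = 0.119318
Var(d) = 1/58 + 1/9 = 0.0172414 + 0.1111111 = 0.1283525
z = d/√Var(d) = 0.119318 / √0.1283525 = 0.119318 / 0.358263 = 0.333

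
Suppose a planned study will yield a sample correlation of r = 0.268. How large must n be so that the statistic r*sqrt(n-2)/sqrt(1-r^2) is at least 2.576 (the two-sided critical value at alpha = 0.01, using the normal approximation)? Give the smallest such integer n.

88

r√(n−2)/√(1−r²) ≥ 2.576  ⇔  n−2 ≥ (2.576)²·(1−r²)/r²
(1−r²)/r² = (1−0.071824)/0.071824 = 12.9229
n ≥ 2 + 6.635776·12.9229 = 2 + 85.7535 = 87.7535
⌈87.7535⌉ = 88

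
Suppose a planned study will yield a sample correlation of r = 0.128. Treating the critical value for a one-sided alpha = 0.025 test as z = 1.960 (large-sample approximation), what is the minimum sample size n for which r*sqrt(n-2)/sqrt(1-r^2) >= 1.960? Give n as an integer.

r√(n−2)/√(1−r²) ≥ 1.960  ⇔  n−2 ≥ (1.960)²·(1−r²)/r²
(1−r²)/r² = (1−0.016384)/0.016384 = 60.0352
n ≥ 2 + 3.8416·60.0352 = 2 + 230.6312 = 232.6312
⌈232.6312⌉ = 233

233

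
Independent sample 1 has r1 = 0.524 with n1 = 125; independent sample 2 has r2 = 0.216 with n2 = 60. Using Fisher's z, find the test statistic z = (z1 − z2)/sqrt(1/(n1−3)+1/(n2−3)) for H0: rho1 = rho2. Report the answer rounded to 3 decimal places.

2.259

z1 = atanh(0.524) = 0.581838,  z2 = atanh(0.216) = 0.219457
SE = √(1/(n1−3) + 1/(n2−3)) = √(1/122 + 1/57) = √(0.0081967 + 0.0175439) = √0.0257406 = 0.160439
z = (z1 − z2)/SE = (0.581838 − 0.219457) / 0.160439 = 0.362381 / 0.160439 = 2.259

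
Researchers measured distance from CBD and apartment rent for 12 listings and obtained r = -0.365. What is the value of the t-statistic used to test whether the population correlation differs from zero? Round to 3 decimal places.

-1.240

t = r·√(n−2) / √(1−r²) with r = -0.365, n = 12
  = -0.365·√10 / √(1 − 0.133225)
  = -0.365·3.162278 / 0.931008
  = -1.154231 / 0.931008 = -1.240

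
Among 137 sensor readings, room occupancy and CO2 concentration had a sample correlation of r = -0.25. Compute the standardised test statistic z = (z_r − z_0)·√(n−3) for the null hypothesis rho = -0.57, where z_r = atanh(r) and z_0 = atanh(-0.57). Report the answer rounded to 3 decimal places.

Fisher z: atanh(-0.25) = -0.255413, atanh(-0.57) = -0.647523
z = (z_r − z_0)·√(n−3) = (-0.255413 − (-0.647523))·√134 = 0.392110 · 11.575837 = 4.539

4.539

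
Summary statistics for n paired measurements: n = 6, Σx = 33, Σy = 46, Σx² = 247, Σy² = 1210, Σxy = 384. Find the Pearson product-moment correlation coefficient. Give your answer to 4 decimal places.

S_xy = nΣxy − ΣxΣy = 6·384 − 33·46 = 2304 − 1518 = 786
S_xx = nΣx² − (Σx)² = 6·247 − 33² = 1482 − 1089 = 393
S_yy = nΣy² − (Σy)² = 6·1210 − 46² = 7260 − 2116 = 5144
r = S_xy / √(S_xx·S_yy) = 786 / √(393·5144) = 786 / √2021592 = 786 / 1421.8270 = 0.5528

0.5528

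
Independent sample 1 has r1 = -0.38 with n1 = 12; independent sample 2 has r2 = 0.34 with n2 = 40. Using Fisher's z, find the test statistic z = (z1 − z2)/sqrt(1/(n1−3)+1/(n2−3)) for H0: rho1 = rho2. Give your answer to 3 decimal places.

-2.029

z1 = atanh(-0.38) = -0.400060,  z2 = atanh(0.34) = 0.354093
SE = √(1/(n1−3) + 1/(n2−3)) = √(1/9 + 1/37) = √(0.1111111 + 0.0270270) = √0.1381381 = 0.371669
z = (z1 − z2)/SE = (-0.400060 − 0.354093) / 0.371669 = -0.754153 / 0.371669 = -2.029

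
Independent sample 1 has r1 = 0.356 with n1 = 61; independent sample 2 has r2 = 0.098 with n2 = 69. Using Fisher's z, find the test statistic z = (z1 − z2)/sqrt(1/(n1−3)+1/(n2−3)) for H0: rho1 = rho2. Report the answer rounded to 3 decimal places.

1.522

z1 = atanh(0.356) = 0.372298,  z2 = atanh(0.098) = 0.098316
SE = √(1/(n1−3) + 1/(n2−3)) = √(1/58 + 1/66) = √(0.0172414 + 0.0151515) = √0.0323929 = 0.179980
z = (z1 − z2)/SE = (0.372298 − 0.098316) / 0.179980 = 0.273982 / 0.179980 = 1.522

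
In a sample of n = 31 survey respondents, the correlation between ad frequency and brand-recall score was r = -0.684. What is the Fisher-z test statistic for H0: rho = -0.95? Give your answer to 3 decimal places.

z_r = atanh(-0.684) = -0.836592,  z_0 = atanh(-0.95) = -1.831781
SE = 1/√(n−3) = 1/√28 = 0.188982
z = (z_r − z_0)/SE = (-0.836592 − (-1.831781)) / 0.188982 = 0.995189 / 0.188982 = 5.266

5.266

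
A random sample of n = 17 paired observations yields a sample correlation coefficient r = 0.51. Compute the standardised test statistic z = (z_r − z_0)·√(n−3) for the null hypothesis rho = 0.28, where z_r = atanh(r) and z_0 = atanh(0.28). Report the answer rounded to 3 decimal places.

Fisher z: atanh(0.51) = 0.562730, atanh(0.28) = 0.287682
z = (z_r − z_0)·√(n−3) = (0.562730 − 0.287682)·√14 = 0.275048 · 3.741657 = 1.029

1.029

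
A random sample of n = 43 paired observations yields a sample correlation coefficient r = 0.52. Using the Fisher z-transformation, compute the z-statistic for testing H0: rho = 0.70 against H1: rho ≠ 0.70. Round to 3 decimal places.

z_r = atanh(0.52) = 0.576340,  z_0 = atanh(0.70) = 0.867301
SE = 1/√(n−3) = 1/√40 = 0.158114
z = (z_r − z_0)/SE = (0.576340 − 0.867301) / 0.158114 = -0.290961 / 0.158114 = -1.840

-1.840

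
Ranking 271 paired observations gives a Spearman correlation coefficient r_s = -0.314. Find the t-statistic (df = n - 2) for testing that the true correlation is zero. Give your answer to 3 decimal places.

t = r_s·√(n−2) / √(1−r_s²) with r_s = -0.314, n = 271
  = -0.314·√269 / √(1 − 0.098596)
  = -0.314·16.401219 / 0.949423
  = -5.149983 / 0.949423 = -5.424

-5.424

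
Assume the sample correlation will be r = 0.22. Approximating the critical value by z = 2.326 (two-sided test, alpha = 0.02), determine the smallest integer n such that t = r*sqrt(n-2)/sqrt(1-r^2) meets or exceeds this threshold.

Need r·√(n−2)/√(1−r²) ≥ 2.326
√(n−2) ≥ 2.326·√(1−0.0484) / 0.22 = 2.326·0.975500 / 0.22 = 10.3137
n−2 ≥ 106.3724  ⇒  n ≥ 108.3724
Smallest integer n = 109

109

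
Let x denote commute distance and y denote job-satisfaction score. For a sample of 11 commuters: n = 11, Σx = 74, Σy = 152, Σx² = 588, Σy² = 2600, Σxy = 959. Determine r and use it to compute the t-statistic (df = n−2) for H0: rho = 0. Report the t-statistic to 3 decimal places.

S_xy = nΣxy − ΣxΣy = 11·959 − 74·152 = 10549 − 11248 = -699
S_xx = nΣx² − (Σx)² = 11·588 − 74² = 6468 − 5476 = 992
S_yy = nΣy² − (Σy)² = 11·2600 − 152² = 28600 − 23104 = 5496
r = S_xy / √(S_xx·S_yy) = -699 / √(992·5496) = -699 / √5452032 = -699 / 2334.9587 = -0.2994
t = r·√(n−2)/√(1−r²) = -0.2994·√9 / √(1−0.089640) = -0.898200 / 0.954128 = -0.941

-0.941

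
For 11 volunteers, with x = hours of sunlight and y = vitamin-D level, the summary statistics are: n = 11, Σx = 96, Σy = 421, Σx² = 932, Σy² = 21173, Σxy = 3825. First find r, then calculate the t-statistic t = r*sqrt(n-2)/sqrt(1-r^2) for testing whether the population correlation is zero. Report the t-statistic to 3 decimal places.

0.672

Numerator: nΣxy − (Σx)(Σy) = 11·3825 − (96)(421) = 1659
Denominator: √[(nΣx²−(Σx)²)(nΣy²−(Σy)²)]
  nΣx²−(Σx)² = 11·932 − 9216 = 1036;  nΣy²−(Σy)² = 11·21173 − 177241 = 55662
  √(1036·55662) = √57665832 = 7593.8022
r = 1659 / 7593.8022 = 0.2185
t = r·√(n−2)/√(1−r²) = 0.2185·√9 / √(1−0.047742) = 0.655500 / 0.975837 = 0.672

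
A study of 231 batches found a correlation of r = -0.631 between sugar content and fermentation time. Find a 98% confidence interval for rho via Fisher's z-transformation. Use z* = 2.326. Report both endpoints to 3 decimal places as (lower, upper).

z_r = atanh(-0.631) = -0.743076;  SE = 1/√(n−3) = 1/√228 = 0.066227
z-limits: -0.743076 ± 2.326·0.066227 = -0.743076 ± 0.154044 = [-0.897120, -0.589032]
ρ-limits: (tanh -0.897120, tanh -0.589032) = (-0.715, -0.529)

(-0.715, -0.529)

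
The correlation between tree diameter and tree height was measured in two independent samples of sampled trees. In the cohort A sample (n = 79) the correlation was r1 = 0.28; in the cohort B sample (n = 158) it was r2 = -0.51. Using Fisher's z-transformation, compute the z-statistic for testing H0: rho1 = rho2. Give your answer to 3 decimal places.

6.073

z1 = atanh(0.28) = 0.287682,  z2 = atanh(-0.51) = -0.562730
SE = √(1/(n1−3) + 1/(n2−3)) = √(1/76 + 1/155) = √(0.0131579 + 0.0064516) = √0.0196095 = 0.140034
z = (z1 − z2)/SE = (0.287682 − (-0.562730)) / 0.140034 = 0.850412 / 0.140034 = 6.073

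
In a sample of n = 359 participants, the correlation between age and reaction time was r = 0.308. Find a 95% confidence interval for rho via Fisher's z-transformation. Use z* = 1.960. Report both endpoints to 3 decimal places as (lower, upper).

(0.211, 0.399)

Fisher z: z_r = atanh(r) = ½·ln((1+0.308)/(1−0.308)) = 0.318334
SE(z) = 1/√(n−3) = 1/√356 = 0.053000
95% ⇒ z* = 1.960; margin = 1.960·0.053000 = 0.103880
CI on z-scale: (0.214454, 0.422214)
Back-transform: tanh(0.214454) = 0.211226, tanh(0.422214) = 0.398794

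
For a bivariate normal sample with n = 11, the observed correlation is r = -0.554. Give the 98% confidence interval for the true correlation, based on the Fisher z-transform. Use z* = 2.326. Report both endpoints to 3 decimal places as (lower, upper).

(-0.895, 0.196)

z_r = atanh(-0.554) = -0.624134;  SE = 1/√(n−3) = 1/√8 = 0.353553
z-limits: -0.624134 ± 2.326·0.353553 = -0.624134 ± 0.822364 = [-1.446498, 0.198230]
ρ-limits: (tanh -1.446498, tanh 0.198230) = (-0.895, 0.196)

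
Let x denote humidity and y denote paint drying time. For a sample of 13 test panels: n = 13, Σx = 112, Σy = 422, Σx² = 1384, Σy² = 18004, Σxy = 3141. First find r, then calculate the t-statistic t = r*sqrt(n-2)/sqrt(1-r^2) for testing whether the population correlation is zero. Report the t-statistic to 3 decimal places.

S_xy = nΣxy − ΣxΣy = 13·3141 − 112·422 = 40833 − 47264 = -6431
S_xx = nΣx² − (Σx)² = 13·1384 − 112² = 17992 − 12544 = 5448
S_yy = nΣy² − (Σy)² = 13·18004 − 422² = 234052 − 178084 = 55968
r = S_xy / √(S_xx·S_yy) = -6431 / √(5448·55968) = -6431 / √304913664 = -6431 / 17461.7772 = -0.3683
t = r·√(n−2)/√(1−r²) = -0.3683·√11 / √(1−0.135645) = -1.221513 / 0.929707 = -1.314

-1.314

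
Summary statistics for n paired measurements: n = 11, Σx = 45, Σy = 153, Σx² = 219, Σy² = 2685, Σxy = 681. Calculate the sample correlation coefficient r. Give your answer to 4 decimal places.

Numerator: nΣxy − (Σx)(Σy) = 11·681 − (45)(153) = 606
Denominator: √[(nΣx²−(Σx)²)(nΣy²−(Σy)²)]
  nΣx²−(Σx)² = 11·219 − 2025 = 384;  nΣy²−(Σy)² = 11·2685 − 23409 = 6126
  √(384·6126) = √2352384 = 1533.7483
r = 606 / 1533.7483 = 0.3951

0.3951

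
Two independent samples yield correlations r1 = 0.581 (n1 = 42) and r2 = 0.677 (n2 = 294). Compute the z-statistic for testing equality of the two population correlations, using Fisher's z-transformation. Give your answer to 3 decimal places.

-0.936

z1 = atanh(0.581) = 0.663971,  z2 = atanh(0.677) = 0.823555
SE = √(1/(n1−3) + 1/(n2−3)) = √(1/39 + 1/291) = √(0.0256410 + 0.0034364) = √0.0290774 = 0.170521
z = (z1 − z2)/SE = (0.663971 − 0.823555) / 0.170521 = -0.159584 / 0.170521 = -0.936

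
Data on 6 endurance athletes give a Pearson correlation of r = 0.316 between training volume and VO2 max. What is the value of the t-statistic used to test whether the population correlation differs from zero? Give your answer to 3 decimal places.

t = r·√(n−2) / √(1−r²) with r = 0.316, n = 6
  = 0.316·√4 / √(1 − 0.099856)
  = 0.316·2.000000 / 0.948759
  = 0.632000 / 0.948759 = 0.666

0.666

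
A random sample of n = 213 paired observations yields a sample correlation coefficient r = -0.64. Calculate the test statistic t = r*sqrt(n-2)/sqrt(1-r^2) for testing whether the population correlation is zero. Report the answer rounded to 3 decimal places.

-12.099

1 − r² = 1 − 0.4096 = 0.5904;  √(1−r²) = 0.768375
√(n−2) = √211 = 14.525839
t = r·√(n−2)/√(1−r²) = -0.64 · 14.525839 / 0.768375 = -12.099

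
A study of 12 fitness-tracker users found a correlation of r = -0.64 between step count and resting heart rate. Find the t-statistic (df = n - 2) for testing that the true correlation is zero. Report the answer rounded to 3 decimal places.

1 − r² = 1 − 0.4096 = 0.5904;  √(1−r²) = 0.768375
√(n−2) = √10 = 3.162278
t = r·√(n−2)/√(1−r²) = -0.64 · 3.162278 / 0.768375 = -2.634

-2.634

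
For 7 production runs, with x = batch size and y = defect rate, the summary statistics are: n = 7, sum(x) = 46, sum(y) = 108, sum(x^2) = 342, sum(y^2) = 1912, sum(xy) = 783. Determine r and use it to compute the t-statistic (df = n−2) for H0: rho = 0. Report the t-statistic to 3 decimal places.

2.474

S_xy = nΣxy − ΣxΣy = 7·783 − 46·108 = 5481 − 4968 = 513
S_xx = nΣx² − (Σx)² = 7·342 − 46² = 2394 − 2116 = 278
S_yy = nΣy² − (Σy)² = 7·1912 − 108² = 13384 − 11664 = 1720
r = S_xy / √(S_xx·S_yy) = 513 / √(278·1720) = 513 / √478160 = 513 / 691.4911 = 0.7419
t = r·√(n−2)/√(1−r²) = 0.7419·√5 / √(1−0.550416) = 1.658939 / 0.670510 = 2.474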